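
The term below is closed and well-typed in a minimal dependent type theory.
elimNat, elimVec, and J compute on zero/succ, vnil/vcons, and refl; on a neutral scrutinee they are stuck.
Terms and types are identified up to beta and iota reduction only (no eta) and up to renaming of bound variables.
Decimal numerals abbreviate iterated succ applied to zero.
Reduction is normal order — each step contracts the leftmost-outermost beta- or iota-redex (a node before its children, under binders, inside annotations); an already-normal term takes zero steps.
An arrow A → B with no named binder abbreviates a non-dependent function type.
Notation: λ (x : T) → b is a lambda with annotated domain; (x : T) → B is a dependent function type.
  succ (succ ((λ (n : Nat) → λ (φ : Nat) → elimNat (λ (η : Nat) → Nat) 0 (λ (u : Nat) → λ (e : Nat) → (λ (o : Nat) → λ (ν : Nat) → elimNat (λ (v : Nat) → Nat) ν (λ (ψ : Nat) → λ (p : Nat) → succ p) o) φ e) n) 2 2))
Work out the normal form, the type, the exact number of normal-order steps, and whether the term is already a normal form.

resulting normal form:
  6
inferred type:
  Nat
normal-order step count: 27
started in normal form: no
first contracted redex: a beta-redex


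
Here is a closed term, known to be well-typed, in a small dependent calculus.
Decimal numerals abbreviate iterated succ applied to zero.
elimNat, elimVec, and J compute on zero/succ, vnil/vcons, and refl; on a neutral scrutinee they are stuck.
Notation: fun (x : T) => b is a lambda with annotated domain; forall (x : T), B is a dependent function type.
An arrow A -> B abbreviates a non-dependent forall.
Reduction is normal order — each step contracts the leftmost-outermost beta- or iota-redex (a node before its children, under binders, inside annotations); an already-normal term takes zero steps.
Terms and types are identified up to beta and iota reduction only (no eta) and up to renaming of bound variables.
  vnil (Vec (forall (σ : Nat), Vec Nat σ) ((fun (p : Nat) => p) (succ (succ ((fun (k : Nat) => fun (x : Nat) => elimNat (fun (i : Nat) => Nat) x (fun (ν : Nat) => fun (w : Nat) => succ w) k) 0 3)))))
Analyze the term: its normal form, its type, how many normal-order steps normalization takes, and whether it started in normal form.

reduced normal form:
  vnil (Vec (forall (σ : Nat), Vec Nat σ) 5)
type:
  Vec (Vec (forall (σ : Nat), Vec Nat σ) 5) 0
reduction steps (normal order): 4
already normal: no
first contracted redex: a beta-redex


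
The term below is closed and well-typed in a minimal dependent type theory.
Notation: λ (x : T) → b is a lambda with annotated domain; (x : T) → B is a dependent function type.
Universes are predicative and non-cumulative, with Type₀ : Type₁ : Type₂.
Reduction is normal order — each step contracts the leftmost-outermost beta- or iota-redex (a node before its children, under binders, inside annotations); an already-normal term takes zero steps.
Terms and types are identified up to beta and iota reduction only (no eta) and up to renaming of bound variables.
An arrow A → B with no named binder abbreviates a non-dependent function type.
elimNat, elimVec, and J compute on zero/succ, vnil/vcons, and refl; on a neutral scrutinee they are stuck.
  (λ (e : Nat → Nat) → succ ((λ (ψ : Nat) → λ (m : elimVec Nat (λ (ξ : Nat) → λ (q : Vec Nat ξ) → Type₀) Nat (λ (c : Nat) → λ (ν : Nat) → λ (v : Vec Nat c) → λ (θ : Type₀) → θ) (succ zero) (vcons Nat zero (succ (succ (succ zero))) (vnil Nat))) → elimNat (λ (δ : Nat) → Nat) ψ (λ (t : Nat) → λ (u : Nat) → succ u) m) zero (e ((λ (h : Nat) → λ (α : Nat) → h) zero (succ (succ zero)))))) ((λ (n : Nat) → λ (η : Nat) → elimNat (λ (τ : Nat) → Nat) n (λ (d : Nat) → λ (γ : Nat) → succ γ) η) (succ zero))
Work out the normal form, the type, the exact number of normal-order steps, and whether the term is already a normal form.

reduced normal form:
  succ (succ zero)
type:
  Nat
normal-order step count: 12
already normal: no
first redex: a beta-redex


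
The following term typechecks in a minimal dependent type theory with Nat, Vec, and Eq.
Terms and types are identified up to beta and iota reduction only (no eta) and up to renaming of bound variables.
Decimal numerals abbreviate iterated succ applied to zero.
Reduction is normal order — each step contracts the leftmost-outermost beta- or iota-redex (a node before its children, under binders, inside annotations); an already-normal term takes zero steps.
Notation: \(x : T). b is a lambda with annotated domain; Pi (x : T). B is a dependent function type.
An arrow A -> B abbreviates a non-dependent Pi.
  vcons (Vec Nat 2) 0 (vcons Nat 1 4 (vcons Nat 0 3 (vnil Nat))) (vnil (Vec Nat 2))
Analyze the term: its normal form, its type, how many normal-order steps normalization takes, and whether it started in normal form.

reduced normal form:
  vcons (Vec Nat 2) 0 (vcons Nat 1 4 (vcons Nat 0 3 (vnil Nat))) (vnil (Vec Nat 2))
the term's type:
  Vec (Vec Nat 2) 1
reduction steps (normal order): 0
started in normal form: yes


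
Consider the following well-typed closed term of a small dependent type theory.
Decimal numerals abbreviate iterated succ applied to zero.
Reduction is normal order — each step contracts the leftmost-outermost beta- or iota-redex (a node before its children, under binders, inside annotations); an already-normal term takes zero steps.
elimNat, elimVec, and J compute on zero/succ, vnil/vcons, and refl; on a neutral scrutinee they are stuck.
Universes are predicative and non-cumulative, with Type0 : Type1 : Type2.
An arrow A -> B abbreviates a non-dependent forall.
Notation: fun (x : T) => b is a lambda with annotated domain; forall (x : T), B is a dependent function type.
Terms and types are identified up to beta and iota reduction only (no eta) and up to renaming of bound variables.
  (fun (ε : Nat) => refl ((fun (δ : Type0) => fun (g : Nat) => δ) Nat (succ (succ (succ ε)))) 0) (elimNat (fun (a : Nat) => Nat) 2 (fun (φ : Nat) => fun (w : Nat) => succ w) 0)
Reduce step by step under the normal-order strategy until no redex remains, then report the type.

normal-order reduction:
  (fun (ε : Nat) => refl ((fun (δ : Type0) => fun (g : Nat) => δ) Nat (succ (succ (succ ε)))) 0) (elimNat (fun (a : Nat) => Nat) 2 (fun (φ : Nat) => fun (w : Nat) => succ w) 0)
  ~> refl ((fun (ε : Type0) => fun (δ : Nat) => ε) Nat (succ (succ (succ (elimNat (fun (g : Nat) => Nat) 2 (fun (a : Nat) => fun (φ : Nat) => succ φ) 0))))) 0
  ~> refl ((fun (ε : Nat) => Nat) (succ (succ (succ (elimNat (fun (δ : Nat) => Nat) 2 (fun (g : Nat) => fun (a : Nat) => succ a) 0))))) 0
  ~> refl Nat 0
inferred type:
  Eq Nat 0 0


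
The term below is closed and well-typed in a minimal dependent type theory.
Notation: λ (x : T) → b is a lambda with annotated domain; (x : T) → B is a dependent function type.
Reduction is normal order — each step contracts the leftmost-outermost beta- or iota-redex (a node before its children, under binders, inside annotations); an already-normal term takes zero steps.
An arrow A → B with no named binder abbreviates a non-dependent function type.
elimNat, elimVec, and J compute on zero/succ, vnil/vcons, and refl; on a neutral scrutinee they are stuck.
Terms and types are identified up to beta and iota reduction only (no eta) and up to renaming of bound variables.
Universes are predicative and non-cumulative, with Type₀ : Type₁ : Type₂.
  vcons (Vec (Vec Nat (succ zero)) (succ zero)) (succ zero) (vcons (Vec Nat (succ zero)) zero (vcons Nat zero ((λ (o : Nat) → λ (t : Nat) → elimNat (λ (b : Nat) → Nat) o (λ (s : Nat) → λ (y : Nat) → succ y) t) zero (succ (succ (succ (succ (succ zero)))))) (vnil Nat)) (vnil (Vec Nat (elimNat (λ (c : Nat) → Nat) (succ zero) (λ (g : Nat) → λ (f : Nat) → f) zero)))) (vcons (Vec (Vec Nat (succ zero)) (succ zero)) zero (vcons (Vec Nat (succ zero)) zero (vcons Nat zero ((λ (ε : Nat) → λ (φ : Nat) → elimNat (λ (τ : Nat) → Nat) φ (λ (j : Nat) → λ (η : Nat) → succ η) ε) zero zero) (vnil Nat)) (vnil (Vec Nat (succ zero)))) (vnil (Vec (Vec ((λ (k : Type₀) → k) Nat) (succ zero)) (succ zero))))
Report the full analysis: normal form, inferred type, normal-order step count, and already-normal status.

normal form:
  vcons (Vec (Vec Nat (succ zero)) (succ zero)) (succ zero) (vcons (Vec Nat (succ zero)) zero (vcons Nat zero (succ (succ (succ (succ (succ zero))))) (vnil Nat)) (vnil (Vec Nat (succ zero)))) (vcons (Vec (Vec Nat (succ zero)) (succ zero)) zero (vcons (Vec Nat (succ zero)) zero (vcons Nat zero zero (vnil Nat)) (vnil (Vec Nat (succ zero)))) (vnil (Vec (Vec Nat (succ zero)) (succ zero))))
inferred type:
  Vec (Vec (Vec Nat (succ zero)) (succ zero)) (succ (succ zero))
steps to reach normal form (normal order): 23
already normal: no
first contracted redex: a beta-redex


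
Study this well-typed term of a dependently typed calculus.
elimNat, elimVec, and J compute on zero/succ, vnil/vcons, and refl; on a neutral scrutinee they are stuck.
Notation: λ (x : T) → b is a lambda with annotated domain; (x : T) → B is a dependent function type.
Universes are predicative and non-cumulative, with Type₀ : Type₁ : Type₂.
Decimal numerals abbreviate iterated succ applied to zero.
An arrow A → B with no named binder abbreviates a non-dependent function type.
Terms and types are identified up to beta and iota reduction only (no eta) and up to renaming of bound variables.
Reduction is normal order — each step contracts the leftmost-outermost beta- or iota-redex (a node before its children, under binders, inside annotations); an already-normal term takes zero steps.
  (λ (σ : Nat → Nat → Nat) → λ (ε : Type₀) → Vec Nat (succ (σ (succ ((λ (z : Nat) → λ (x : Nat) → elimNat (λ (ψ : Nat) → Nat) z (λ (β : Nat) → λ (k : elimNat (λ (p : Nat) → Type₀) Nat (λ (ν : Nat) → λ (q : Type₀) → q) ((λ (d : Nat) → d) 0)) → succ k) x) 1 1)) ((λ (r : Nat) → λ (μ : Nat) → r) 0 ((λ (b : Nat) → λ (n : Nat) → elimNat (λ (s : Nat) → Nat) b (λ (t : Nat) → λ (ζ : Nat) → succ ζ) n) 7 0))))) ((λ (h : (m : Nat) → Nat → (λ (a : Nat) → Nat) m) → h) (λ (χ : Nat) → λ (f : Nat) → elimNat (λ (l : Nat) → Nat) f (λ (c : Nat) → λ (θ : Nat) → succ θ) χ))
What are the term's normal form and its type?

normal form:
  λ (σ : Type₀) → Vec Nat 4
type:
  Type₀ → Type₀


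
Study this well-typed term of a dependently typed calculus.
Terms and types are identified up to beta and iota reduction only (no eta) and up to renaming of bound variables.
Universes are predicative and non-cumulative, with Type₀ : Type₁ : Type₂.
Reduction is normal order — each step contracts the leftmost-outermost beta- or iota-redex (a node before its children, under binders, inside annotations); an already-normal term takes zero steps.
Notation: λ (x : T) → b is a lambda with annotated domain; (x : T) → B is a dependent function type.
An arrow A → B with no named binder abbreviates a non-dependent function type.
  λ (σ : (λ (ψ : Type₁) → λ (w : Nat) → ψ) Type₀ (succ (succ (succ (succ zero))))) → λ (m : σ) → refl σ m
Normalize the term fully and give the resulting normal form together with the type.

resulting normal form:
  λ (σ : Type₀) → λ (ψ : σ) → refl σ ψ
inferred type:
  (σ : Type₀) → (ψ : σ) → Eq σ ψ ψ


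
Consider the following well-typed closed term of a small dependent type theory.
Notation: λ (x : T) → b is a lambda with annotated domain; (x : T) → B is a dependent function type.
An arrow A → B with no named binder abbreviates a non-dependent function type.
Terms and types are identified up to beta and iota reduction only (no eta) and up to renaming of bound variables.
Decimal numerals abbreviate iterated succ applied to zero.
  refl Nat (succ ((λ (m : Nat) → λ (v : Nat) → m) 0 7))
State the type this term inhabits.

inferred type:
  Eq Nat 1 1


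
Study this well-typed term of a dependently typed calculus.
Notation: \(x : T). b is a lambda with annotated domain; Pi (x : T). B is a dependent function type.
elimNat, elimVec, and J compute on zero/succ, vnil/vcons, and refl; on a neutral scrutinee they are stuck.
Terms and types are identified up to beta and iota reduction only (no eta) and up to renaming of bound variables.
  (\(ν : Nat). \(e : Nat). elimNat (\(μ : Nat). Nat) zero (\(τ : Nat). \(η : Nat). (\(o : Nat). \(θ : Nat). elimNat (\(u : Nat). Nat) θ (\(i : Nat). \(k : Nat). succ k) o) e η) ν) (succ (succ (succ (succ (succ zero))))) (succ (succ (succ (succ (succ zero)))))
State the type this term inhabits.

inferred type:
  Nat


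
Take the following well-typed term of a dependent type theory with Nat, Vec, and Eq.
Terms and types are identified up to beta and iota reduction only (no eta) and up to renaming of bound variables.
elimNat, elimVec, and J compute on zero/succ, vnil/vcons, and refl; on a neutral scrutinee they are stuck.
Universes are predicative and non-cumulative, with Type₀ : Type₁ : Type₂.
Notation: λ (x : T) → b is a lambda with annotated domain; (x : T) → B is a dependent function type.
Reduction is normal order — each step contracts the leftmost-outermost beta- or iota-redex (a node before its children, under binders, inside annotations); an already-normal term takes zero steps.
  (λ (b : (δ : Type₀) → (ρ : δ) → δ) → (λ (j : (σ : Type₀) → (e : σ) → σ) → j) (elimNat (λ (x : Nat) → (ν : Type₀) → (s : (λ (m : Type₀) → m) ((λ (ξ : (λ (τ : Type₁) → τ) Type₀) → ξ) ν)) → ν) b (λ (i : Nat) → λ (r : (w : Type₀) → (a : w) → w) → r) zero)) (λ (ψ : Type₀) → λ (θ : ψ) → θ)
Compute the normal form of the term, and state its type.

reduced normal form:
  λ (b : Type₀) → λ (δ : b) → δ
inferred type:
  (b : Type₀) → (δ : b) → b


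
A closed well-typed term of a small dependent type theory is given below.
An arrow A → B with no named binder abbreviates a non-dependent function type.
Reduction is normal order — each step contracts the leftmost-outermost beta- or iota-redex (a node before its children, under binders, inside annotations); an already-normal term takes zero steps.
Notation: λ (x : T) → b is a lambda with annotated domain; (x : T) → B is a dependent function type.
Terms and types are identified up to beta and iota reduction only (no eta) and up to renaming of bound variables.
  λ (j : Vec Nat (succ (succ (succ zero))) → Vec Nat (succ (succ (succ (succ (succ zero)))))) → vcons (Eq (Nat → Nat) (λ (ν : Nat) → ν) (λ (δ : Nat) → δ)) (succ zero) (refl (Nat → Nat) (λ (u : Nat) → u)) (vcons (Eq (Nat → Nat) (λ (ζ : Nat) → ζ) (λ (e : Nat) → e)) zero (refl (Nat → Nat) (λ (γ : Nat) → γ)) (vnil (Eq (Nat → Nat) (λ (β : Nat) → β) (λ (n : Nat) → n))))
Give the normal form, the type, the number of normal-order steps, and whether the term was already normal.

resulting normal form:
  λ (j : Vec Nat (succ (succ (succ zero))) → Vec Nat (succ (succ (succ (succ (succ zero)))))) → vcons (Eq (Nat → Nat) (λ (ν : Nat) → ν) (λ (δ : Nat) → δ)) (succ zero) (refl (Nat → Nat) (λ (u : Nat) → u)) (vcons (Eq (Nat → Nat) (λ (ζ : Nat) → ζ) (λ (e : Nat) → e)) zero (refl (Nat → Nat) (λ (γ : Nat) → γ)) (vnil (Eq (Nat → Nat) (λ (β : Nat) → β) (λ (n : Nat) → n))))
the term's type:
  (Vec Nat (succ (succ (succ zero))) → Vec Nat (succ (succ (succ (succ (succ zero)))))) → Vec (Eq (Nat → Nat) (λ (j : Nat) → j) (λ (ν : Nat) → ν)) (succ (succ zero))
normal-order step count: 0
term was already normal: yes


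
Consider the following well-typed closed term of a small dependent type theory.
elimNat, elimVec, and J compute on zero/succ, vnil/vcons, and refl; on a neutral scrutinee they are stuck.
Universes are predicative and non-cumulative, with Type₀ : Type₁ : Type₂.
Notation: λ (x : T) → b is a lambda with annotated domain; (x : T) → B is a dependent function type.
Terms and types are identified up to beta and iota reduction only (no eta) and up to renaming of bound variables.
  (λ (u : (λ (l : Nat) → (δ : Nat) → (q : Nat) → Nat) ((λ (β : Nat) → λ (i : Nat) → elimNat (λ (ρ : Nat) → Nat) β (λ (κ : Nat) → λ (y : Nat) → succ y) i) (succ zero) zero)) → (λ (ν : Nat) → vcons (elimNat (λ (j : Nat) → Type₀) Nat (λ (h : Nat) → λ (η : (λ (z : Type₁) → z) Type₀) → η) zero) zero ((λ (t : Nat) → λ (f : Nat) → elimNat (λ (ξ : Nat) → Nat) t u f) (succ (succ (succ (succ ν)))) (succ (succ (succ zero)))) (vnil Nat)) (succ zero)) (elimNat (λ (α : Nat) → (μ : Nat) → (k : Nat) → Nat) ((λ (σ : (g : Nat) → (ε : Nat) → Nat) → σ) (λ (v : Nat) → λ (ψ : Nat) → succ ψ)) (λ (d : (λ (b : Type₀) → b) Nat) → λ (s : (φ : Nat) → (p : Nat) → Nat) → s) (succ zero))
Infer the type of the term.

the term's type:
  Vec Nat (succ zero)


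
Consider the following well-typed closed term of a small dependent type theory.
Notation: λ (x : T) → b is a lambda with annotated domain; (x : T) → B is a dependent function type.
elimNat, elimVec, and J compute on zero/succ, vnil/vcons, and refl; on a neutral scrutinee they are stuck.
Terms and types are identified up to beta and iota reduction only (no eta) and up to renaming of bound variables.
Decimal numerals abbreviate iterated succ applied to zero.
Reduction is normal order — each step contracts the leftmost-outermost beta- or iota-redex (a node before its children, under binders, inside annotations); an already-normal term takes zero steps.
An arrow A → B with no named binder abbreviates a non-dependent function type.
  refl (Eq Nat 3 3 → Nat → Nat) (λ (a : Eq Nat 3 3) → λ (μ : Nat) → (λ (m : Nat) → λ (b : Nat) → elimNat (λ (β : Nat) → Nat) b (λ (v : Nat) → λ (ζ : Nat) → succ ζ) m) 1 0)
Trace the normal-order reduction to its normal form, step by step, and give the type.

reduction (normal order):
  refl (Eq Nat 3 3 → Nat → Nat) (λ (a : Eq Nat 3 3) → λ (μ : Nat) → (λ (m : Nat) → λ (b : Nat) → elimNat (λ (β : Nat) → Nat) b (λ (v : Nat) → λ (ζ : Nat) → succ ζ) m) 1 0)
  ~> refl (Eq Nat 3 3 → Nat → Nat) (λ (a : Eq Nat 3 3) → λ (μ : Nat) → (λ (m : Nat) → elimNat (λ (b : Nat) → Nat) m (λ (β : Nat) → λ (v : Nat) → succ v) 1) 0)
  ~> refl (Eq Nat 3 3 → Nat → Nat) (λ (a : Eq Nat 3 3) → λ (μ : Nat) → elimNat (λ (m : Nat) → Nat) 0 (λ (b : Nat) → λ (β : Nat) → succ β) 1)
  ~> refl (Eq Nat 3 3 → Nat → Nat) (λ (a : Eq Nat 3 3) → λ (μ : Nat) → (λ (m : Nat) → λ (b : Nat) → succ b) 0 (elimNat (λ (β : Nat) → Nat) 0 (λ (v : Nat) → λ (ζ : Nat) → succ ζ) 0))
  ~> refl (Eq Nat 3 3 → Nat → Nat) (λ (a : Eq Nat 3 3) → λ (μ : Nat) → (λ (m : Nat) → succ m) (elimNat (λ (b : Nat) → Nat) 0 (λ (β : Nat) → λ (v : Nat) → succ v) 0))
  ~> refl (Eq Nat 3 3 → Nat → Nat) (λ (a : Eq Nat 3 3) → λ (μ : Nat) → succ (elimNat (λ (m : Nat) → Nat) 0 (λ (b : Nat) → λ (β : Nat) → succ β) 0))
  ~> refl (Eq Nat 3 3 → Nat → Nat) (λ (a : Eq Nat 3 3) → λ (μ : Nat) → 1)
type:
  Eq (Eq Nat 3 3 → Nat → Nat) (λ (a : Eq Nat 3 3) → λ (μ : Nat) → 1) (λ (m : Eq Nat 3 3) → λ (b : Nat) → 1)


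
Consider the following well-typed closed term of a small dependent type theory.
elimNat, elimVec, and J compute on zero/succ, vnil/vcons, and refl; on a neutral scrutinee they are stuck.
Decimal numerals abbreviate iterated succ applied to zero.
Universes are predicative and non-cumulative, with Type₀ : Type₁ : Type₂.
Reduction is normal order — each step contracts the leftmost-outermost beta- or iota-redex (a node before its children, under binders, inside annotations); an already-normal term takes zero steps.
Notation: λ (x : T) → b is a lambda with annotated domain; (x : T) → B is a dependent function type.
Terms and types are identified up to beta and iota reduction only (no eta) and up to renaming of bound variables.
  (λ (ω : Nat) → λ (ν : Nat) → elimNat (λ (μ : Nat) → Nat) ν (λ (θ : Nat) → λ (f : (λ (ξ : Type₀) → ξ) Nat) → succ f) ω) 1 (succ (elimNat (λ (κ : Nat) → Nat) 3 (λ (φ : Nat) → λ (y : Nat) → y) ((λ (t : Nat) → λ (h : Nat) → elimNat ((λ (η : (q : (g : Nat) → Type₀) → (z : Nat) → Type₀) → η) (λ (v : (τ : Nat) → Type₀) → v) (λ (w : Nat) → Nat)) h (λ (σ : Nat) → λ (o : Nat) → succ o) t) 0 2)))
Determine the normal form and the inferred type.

normal form:
  5
inferred type:
  Nat
observation: the leftmost-outermost redex is a beta-redex, and normalization takes 16 steps.


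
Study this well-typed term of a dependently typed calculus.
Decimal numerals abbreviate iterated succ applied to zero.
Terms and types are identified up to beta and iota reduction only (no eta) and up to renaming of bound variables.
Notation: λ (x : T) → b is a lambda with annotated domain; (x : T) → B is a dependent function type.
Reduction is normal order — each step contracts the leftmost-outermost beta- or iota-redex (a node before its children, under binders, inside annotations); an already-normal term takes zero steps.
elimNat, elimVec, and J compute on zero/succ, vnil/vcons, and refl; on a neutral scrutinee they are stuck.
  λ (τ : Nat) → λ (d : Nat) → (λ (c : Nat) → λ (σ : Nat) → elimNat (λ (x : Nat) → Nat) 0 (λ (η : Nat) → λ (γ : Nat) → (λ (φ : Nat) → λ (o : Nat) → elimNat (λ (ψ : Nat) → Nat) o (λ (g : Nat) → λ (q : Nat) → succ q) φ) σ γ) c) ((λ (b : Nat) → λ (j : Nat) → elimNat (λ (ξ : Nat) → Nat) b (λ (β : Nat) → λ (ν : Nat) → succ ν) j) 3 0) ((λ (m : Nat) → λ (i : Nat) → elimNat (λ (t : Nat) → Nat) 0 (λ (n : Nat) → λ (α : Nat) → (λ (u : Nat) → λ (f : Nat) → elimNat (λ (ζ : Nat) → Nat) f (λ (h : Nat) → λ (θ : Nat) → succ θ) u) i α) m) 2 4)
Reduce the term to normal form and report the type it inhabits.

normal form:
  λ (τ : Nat) → λ (d : Nat) → 24
inferred type:
  (τ : Nat) → (d : Nat) → Nat
observation: contracting a beta-redex first, the term normalizes in 81 steps.


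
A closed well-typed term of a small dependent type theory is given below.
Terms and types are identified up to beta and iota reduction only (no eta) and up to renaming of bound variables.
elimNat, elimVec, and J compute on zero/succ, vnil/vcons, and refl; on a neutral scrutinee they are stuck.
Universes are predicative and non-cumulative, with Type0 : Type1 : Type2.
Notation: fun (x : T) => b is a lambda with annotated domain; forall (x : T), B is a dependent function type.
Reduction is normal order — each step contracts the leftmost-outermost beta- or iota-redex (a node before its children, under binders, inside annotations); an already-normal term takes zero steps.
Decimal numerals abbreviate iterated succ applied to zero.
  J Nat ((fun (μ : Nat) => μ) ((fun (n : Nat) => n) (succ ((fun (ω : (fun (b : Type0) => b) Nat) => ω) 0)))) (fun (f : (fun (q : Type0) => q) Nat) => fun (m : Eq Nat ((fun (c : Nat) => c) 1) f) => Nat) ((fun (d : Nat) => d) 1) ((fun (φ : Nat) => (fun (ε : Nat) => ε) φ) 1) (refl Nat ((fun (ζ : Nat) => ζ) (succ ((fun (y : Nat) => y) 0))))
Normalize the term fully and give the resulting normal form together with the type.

resulting normal form:
  1
inferred type:
  Nat
observation: the first redex contracted is a J iota-redex; the normal form is reached in 2 normal-order steps.


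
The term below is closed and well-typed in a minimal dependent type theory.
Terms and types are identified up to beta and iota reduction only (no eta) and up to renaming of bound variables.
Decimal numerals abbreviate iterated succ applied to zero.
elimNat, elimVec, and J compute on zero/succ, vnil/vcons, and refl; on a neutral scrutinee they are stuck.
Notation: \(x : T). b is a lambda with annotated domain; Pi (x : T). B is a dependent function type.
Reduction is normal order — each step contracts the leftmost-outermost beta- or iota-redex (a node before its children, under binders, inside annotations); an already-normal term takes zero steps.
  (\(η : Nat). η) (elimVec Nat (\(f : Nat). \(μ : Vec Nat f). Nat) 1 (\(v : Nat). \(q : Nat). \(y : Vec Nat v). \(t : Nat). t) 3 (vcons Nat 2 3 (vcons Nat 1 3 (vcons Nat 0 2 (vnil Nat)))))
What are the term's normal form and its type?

reduced normal form:
  1
the term's type:
  Nat


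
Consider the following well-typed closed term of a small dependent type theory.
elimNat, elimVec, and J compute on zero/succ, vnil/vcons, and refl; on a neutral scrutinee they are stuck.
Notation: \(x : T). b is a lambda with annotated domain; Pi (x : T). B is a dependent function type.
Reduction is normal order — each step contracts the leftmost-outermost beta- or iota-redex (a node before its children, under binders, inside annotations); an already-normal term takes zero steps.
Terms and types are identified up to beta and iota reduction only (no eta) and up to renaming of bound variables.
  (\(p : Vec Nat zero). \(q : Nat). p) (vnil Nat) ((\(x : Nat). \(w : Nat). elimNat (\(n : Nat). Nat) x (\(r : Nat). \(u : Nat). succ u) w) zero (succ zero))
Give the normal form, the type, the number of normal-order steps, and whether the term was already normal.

reduced normal form:
  vnil Nat
the term's type:
  Vec Nat zero
reduction steps (normal order): 2
term was already normal: no
first redex: a beta-redex


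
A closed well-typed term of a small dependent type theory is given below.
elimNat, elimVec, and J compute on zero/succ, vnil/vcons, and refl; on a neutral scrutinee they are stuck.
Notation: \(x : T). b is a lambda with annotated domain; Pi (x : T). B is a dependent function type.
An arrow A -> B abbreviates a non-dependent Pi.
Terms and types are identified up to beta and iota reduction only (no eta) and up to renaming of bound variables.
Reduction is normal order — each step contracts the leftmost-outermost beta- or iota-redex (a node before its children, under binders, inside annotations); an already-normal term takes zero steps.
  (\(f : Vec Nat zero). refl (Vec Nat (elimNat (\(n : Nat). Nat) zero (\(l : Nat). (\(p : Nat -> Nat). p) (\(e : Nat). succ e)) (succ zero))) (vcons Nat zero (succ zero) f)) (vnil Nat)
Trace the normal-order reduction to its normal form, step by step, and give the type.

normal-order reduction:
  (\(f : Vec Nat zero). refl (Vec Nat (elimNat (\(n : Nat). Nat) zero (\(l : Nat). (\(p : Nat -> Nat). p) (\(e : Nat). succ e)) (succ zero))) (vcons Nat zero (succ zero) f)) (vnil Nat)
  ~> refl (Vec Nat (elimNat (\(f : Nat). Nat) zero (\(n : Nat). (\(l : Nat -> Nat). l) (\(p : Nat). succ p)) (succ zero))) (vcons Nat zero (succ zero) (vnil Nat))
  ~> refl (Vec Nat ((\(f : Nat). (\(n : Nat -> Nat). n) (\(l : Nat). succ l)) zero (elimNat (\(p : Nat). Nat) zero (\(e : Nat). (\(φ : Nat -> Nat). φ) (\(w : Nat). succ w)) zero))) (vcons Nat zero (succ zero) (vnil Nat))
  ~> refl (Vec Nat ((\(f : Nat -> Nat). f) (\(n : Nat). succ n) (elimNat (\(l : Nat). Nat) zero (\(p : Nat). (\(e : Nat -> Nat). e) (\(φ : Nat). succ φ)) zero))) (vcons Nat zero (succ zero) (vnil Nat))
  ~> refl (Vec Nat ((\(f : Nat). succ f) (elimNat (\(n : Nat). Nat) zero (\(l : Nat). (\(p : Nat -> Nat). p) (\(e : Nat). succ e)) zero))) (vcons Nat zero (succ zero) (vnil Nat))
  ~> refl (Vec Nat (succ (elimNat (\(f : Nat). Nat) zero (\(n : Nat). (\(l : Nat -> Nat). l) (\(p : Nat). succ p)) zero))) (vcons Nat zero (succ zero) (vnil Nat))
  ~> refl (Vec Nat (succ zero)) (vcons Nat zero (succ zero) (vnil Nat))
the term's type:
  Eq (Vec Nat (succ zero)) (vcons Nat zero (succ zero) (vnil Nat)) (vcons Nat zero (succ zero) (vnil Nat))


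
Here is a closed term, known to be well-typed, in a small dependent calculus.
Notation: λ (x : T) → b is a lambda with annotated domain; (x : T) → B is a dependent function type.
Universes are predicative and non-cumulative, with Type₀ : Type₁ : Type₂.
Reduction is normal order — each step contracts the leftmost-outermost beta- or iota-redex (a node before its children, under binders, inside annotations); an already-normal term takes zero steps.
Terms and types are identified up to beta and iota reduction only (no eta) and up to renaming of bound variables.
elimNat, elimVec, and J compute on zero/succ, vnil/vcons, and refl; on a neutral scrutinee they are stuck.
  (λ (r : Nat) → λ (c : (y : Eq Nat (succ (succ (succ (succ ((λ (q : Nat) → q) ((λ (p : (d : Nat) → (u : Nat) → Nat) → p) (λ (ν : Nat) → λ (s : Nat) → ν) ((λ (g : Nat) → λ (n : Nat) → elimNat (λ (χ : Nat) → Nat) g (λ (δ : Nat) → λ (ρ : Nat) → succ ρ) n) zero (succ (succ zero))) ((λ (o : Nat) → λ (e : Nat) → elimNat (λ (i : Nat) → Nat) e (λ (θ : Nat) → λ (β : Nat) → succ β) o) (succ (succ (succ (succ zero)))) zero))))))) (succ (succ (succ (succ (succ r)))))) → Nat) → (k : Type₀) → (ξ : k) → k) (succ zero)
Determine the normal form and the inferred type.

resulting normal form:
  λ (r : (c : Eq Nat (succ (succ (succ (succ (succ (succ zero)))))) (succ (succ (succ (succ (succ (succ zero))))))) → Nat) → (y : Type₀) → (q : y) → y
the term's type:
  (r : (c : Eq Nat (succ (succ (succ (succ (succ (succ zero)))))) (succ (succ (succ (succ (succ (succ zero))))))) → Nat) → Type₁
observation: reduction starts at a beta-redex, and 14 normal-order steps reach the normal form.


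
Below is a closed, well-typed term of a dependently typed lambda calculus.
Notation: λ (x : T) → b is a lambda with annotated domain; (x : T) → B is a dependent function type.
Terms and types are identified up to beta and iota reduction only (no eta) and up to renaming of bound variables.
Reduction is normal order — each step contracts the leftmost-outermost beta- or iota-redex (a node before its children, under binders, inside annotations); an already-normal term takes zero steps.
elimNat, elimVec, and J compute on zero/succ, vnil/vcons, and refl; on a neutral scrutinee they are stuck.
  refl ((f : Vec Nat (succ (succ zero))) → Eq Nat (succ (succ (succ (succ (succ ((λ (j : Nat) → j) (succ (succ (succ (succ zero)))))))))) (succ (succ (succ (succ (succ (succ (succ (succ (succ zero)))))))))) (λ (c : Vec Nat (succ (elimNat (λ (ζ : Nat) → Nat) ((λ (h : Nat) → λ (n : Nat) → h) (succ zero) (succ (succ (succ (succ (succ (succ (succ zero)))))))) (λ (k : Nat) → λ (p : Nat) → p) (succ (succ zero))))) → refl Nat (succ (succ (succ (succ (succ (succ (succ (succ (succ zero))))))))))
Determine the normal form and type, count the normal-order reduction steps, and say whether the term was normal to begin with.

normal form:
  refl ((f : Vec Nat (succ (succ zero))) → Eq Nat (succ (succ (succ (succ (succ (succ (succ (succ (succ zero))))))))) (succ (succ (succ (succ (succ (succ (succ (succ (succ zero)))))))))) (λ (j : Vec Nat (succ (succ zero))) → refl Nat (succ (succ (succ (succ (succ (succ (succ (succ (succ zero))))))))))
the term's type:
  Eq ((f : Vec Nat (succ (succ zero))) → Eq Nat (succ (succ (succ (succ (succ (succ (succ (succ (succ zero))))))))) (succ (succ (succ (succ (succ (succ (succ (succ (succ zero)))))))))) (λ (j : Vec Nat (succ (succ zero))) → refl Nat (succ (succ (succ (succ (succ (succ (succ (succ (succ zero)))))))))) (λ (c : Vec Nat (succ (succ zero))) → refl Nat (succ (succ (succ (succ (succ (succ (succ (succ (succ zero))))))))))
steps to reach normal form (normal order): 10
already normal: no
first contracted redex: a beta-redex


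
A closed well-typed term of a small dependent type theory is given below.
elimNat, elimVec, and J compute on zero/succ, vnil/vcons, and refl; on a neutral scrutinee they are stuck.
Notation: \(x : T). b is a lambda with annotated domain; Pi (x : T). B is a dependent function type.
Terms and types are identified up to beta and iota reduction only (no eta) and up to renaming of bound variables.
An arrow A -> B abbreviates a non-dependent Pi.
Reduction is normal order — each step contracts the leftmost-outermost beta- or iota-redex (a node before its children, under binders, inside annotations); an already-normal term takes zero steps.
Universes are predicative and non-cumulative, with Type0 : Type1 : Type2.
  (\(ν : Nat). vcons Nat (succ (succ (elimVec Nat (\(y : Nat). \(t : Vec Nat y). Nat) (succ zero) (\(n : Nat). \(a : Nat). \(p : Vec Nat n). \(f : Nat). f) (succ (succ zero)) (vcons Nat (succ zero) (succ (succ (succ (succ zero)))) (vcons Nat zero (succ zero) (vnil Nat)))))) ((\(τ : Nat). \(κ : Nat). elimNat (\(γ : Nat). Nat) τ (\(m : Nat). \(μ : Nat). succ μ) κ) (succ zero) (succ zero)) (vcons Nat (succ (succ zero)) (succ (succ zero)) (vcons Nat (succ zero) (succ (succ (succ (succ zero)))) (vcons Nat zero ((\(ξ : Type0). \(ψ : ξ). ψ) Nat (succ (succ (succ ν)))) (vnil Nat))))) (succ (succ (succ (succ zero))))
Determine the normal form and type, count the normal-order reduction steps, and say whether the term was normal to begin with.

reduced normal form:
  vcons Nat (succ (succ (succ zero))) (succ (succ zero)) (vcons Nat (succ (succ zero)) (succ (succ zero)) (vcons Nat (succ zero) (succ (succ (succ (succ zero)))) (vcons Nat zero (succ (succ (succ (succ (succ (succ (succ zero))))))) (vnil Nat))))
inferred type:
  Vec Nat (succ (succ (succ (succ zero))))
reduction steps (normal order): 20
already normal: no
first contracted redex: a beta-redex


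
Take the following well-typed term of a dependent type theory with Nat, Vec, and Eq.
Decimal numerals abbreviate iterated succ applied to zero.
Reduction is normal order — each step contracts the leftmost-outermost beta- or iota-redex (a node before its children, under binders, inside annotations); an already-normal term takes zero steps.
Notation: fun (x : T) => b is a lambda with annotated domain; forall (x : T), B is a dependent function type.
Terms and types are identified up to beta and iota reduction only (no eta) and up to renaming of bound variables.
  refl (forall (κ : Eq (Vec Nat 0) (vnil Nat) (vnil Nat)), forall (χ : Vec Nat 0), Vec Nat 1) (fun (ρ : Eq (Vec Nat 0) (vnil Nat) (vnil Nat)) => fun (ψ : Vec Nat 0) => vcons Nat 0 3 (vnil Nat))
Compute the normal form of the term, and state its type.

reduced normal form:
  refl (forall (κ : Eq (Vec Nat 0) (vnil Nat) (vnil Nat)), forall (χ : Vec Nat 0), Vec Nat 1) (fun (ρ : Eq (Vec Nat 0) (vnil Nat) (vnil Nat)) => fun (ψ : Vec Nat 0) => vcons Nat 0 3 (vnil Nat))
inferred type:
  Eq (forall (κ : Eq (Vec Nat 0) (vnil Nat) (vnil Nat)), forall (χ : Vec Nat 0), Vec Nat 1) (fun (ρ : Eq (Vec Nat 0) (vnil Nat) (vnil Nat)) => fun (ψ : Vec Nat 0) => vcons Nat 0 3 (vnil Nat)) (fun (x : Eq (Vec Nat 0) (vnil Nat) (vnil Nat)) => fun (ξ : Vec Nat 0) => vcons Nat 0 3 (vnil Nat))
observation: no redex remains anywhere in the term; it is its own normal form.


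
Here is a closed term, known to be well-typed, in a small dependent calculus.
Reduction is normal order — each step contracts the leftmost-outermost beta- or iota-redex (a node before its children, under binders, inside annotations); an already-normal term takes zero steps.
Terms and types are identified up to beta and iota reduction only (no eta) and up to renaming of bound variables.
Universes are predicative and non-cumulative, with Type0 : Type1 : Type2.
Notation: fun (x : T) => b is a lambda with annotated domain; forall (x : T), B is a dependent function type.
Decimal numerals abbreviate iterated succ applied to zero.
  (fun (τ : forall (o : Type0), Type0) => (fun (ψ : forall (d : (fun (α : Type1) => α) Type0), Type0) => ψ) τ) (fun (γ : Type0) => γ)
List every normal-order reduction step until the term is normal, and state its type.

reduction (normal order):
  (fun (τ : forall (o : Type0), Type0) => (fun (ψ : forall (d : (fun (α : Type1) => α) Type0), Type0) => ψ) τ) (fun (γ : Type0) => γ)
  ~> (fun (τ : forall (o : (fun (ψ : Type1) => ψ) Type0), Type0) => τ) (fun (d : Type0) => d)
  ~> fun (τ : Type0) => τ
inferred type:
  forall (τ : Type0), Type0


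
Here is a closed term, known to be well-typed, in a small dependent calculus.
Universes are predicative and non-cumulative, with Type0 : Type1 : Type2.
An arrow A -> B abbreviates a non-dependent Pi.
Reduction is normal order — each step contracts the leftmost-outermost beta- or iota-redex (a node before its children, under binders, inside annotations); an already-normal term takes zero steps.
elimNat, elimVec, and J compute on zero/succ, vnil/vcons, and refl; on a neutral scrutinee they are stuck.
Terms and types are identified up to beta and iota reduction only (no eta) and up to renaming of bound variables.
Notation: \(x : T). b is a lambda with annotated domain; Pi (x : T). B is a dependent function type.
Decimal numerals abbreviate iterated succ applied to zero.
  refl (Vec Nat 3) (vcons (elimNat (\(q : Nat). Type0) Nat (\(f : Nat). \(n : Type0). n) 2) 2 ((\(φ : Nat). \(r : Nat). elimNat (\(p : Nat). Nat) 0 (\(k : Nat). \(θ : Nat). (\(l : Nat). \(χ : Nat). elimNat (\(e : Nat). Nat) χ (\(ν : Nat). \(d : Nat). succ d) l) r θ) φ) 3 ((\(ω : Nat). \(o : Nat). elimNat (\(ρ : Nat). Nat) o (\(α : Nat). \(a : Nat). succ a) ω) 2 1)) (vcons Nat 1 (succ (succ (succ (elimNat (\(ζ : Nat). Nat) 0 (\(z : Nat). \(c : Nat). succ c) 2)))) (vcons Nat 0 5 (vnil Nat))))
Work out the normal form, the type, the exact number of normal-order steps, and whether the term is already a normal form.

reduced normal form:
  refl (Vec Nat 3) (vcons Nat 2 9 (vcons Nat 1 5 (vcons Nat 0 5 (vnil Nat))))
type:
  Eq (Vec Nat 3) (vcons Nat 2 9 (vcons Nat 1 5 (vcons Nat 0 5 (vnil Nat)))) (vcons Nat 2 9 (vcons Nat 1 5 (vcons Nat 0 5 (vnil Nat))))
reduction steps (normal order): 89
already normal: no
first contracted redex: an elimNat iota-redex


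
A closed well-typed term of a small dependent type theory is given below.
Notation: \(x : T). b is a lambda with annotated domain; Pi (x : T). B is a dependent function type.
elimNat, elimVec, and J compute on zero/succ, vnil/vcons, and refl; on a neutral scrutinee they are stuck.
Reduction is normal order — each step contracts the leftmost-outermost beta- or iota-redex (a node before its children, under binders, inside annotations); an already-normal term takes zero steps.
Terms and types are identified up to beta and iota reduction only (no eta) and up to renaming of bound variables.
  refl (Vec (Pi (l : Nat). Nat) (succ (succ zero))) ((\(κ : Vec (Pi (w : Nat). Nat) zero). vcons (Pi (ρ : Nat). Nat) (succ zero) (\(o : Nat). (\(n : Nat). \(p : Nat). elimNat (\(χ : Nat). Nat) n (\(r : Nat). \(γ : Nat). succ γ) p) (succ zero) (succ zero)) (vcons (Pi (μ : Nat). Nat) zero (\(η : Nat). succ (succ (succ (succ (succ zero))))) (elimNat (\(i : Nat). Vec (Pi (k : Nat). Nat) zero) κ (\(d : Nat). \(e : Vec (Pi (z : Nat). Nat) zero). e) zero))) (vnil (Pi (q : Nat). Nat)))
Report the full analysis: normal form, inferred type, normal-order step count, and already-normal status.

resulting normal form:
  refl (Vec (Pi (l : Nat). Nat) (succ (succ zero))) (vcons (Pi (κ : Nat). Nat) (succ zero) (\(w : Nat). succ (succ zero)) (vcons (Pi (ρ : Nat). Nat) zero (\(o : Nat). succ (succ (succ (succ (succ zero))))) (vnil (Pi (n : Nat). Nat))))
the term's type:
  Eq (Vec (Pi (l : Nat). Nat) (succ (succ zero))) (vcons (Pi (κ : Nat). Nat) (succ zero) (\(w : Nat). succ (succ zero)) (vcons (Pi (ρ : Nat). Nat) zero (\(o : Nat). succ (succ (succ (succ (succ zero))))) (vnil (Pi (n : Nat). Nat)))) (vcons (Pi (p : Nat). Nat) (succ zero) (\(χ : Nat). succ (succ zero)) (vcons (Pi (r : Nat). Nat) zero (\(γ : Nat). succ (succ (succ (succ (succ zero))))) (vnil (Pi (μ : Nat). Nat))))
steps to reach normal form (normal order): 8
started in normal form: no
first redex: a beta-redex


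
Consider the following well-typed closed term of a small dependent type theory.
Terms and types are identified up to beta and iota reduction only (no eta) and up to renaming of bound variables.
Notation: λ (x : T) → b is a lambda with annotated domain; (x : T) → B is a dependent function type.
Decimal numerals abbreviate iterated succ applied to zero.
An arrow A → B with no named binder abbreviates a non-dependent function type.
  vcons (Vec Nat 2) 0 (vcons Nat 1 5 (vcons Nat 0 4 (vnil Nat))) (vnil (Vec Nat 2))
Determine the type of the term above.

inferred type:
  Vec (Vec Nat 2) 1
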